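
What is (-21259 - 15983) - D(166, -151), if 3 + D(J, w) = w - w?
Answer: -37239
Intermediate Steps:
D(J, w) = -3 (D(J, w) = -3 + (w - w) = -3 + 0 = -3)
(-21259 - 15983) - D(166, -151) = (-21259 - 15983) - 1*(-3) = -37242 + 3 = -37239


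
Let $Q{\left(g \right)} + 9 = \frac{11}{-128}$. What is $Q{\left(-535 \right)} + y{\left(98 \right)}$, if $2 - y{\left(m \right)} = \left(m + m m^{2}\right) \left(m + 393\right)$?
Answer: $- \frac{59158194827}{128} \approx -4.6217 \cdot 10^{8}$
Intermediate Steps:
$y{\left(m \right)} = 2 - \left(393 + m\right) \left(m + m^{3}\right)$ ($y{\left(m \right)} = 2 - \left(m + m m^{2}\right) \left(m + 393\right) = 2 - \left(m + m^{3}\right) \left(393 + m\right) = 2 - \left(393 + m\right) \left(m + m^{3}\right)$)
$Q{\left(g \right)} = - \frac{1163}{128}$ ($Q{\left(g \right)} = -9 + \frac{11}{-128} = -9 + 11 \left(- \frac{1}{128}\right) = -9 - \frac{11}{128} = - \frac{1163}{128}$)
$Q{\left(-535 \right)} + y{\left(98 \right)} = - \frac{1163}{128} - \left(92284932 + 369888456\right) = - \frac{1163}{128} - 462173388 = - \frac{59158194827}{128}$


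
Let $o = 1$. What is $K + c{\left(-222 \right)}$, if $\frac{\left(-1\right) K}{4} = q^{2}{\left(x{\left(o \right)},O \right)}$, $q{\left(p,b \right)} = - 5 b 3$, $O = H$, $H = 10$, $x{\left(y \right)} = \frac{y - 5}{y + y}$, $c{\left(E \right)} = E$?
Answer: $-90222$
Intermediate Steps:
$x{\left(y \right)} = \frac{-5 + y}{2 y}$
$O = 10$
$q{\left(p,b \right)} = - 15 b$
$K = -90000$ ($K = - 4 \left(\left(-15\right) 10\right)^{2} = - 4 \left(-150\right)^{2} = \left(-4\right) 22500 = -90000$)
$K + c{\left(-222 \right)} = -90000 - 222 = -90222$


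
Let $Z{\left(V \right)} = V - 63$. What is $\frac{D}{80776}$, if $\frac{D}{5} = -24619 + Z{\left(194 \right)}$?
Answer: $- \frac{15305}{10097} \approx -1.5158$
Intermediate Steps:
$Z{\left(V \right)} = -63 + V$
$D = -122440$ ($D = 5 \left(-24619 + \left(-63 + 194\right)\right) = 5 \left(-24619 + 131\right) = 5 \left(-24488\right) = -122440$)
$\frac{D}{80776} = - \frac{122440}{80776} = \left(-122440\right) \frac{1}{80776} = - \frac{15305}{10097}$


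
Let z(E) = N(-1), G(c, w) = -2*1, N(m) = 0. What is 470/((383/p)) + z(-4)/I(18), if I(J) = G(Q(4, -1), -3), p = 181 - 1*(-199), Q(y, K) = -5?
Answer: 178600/383 ≈ 466.32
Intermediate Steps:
p = 380 (p = 181 + 199 = 380)
G(c, w) = -2
z(E) = 0
I(J) = -2
470/((383/p)) + z(-4)/I(18) = 470/((383/380)) + 0/(-2) = 470/((383*(1/380))) + 0*(-½) = 470/(383/380) + 0 = 470*(380/383) + 0 = 178600/383 + 0 = 178600/383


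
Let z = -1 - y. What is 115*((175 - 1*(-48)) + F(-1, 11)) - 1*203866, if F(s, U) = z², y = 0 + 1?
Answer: -177761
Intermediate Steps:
y = 1
z = -2 (z = -1 - 1*1 = -1 - 1 = -2)
F(s, U) = 4 (F(s, U) = (-2)² = 4)
115*((175 - 1*(-48)) + F(-1, 11)) - 1*203866 = 115*((175 - 1*(-48)) + 4) - 1*203866 = 115*((175 + 48) + 4) - 203866 = 115*(223 + 4) - 203866 = 115*227 - 203866 = 26105 - 203866 = -177761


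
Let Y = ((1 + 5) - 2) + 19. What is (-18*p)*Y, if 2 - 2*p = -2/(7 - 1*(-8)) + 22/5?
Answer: 2346/5 ≈ 469.20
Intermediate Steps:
p = -17/15 (p = 1 - (-2/(7 - 1*(-8)) + 22/5)/2 = 1 - (-2/(7 + 8) + 22*(⅕))/2 = 1 - (-2/15 + 22/5)/2 = 1 - ½*64/15 = 1 - 32/15 = -17/15 ≈ -1.1333)
Y = 23 (Y = (6 - 2) + 19 = 4 + 19 = 23)
(-18*p)*Y = -18*(-17/15)*23 = (102/5)*23 = 2346/5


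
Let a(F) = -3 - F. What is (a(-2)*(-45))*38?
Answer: 1710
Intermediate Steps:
(a(-2)*(-45))*38 = ((-3 - 1*(-2))*(-45))*38 = ((-3 + 2)*(-45))*38 = -1*(-45)*38 = 45*38 = 1710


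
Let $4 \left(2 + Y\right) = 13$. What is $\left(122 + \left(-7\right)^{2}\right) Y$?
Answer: $\frac{855}{4} \approx 213.75$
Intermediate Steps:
$Y = \frac{5}{4}$ ($Y = -2 + \frac{1}{4} \cdot 13 = -2 + \frac{13}{4} = \frac{5}{4} \approx 1.25$)
$\left(122 + \left(-7\right)^{2}\right) Y = \left(122 + \left(-7\right)^{2}\right) \frac{5}{4} = \left(122 + 49\right) \frac{5}{4} = 171 \cdot \frac{5}{4} = \frac{855}{4}$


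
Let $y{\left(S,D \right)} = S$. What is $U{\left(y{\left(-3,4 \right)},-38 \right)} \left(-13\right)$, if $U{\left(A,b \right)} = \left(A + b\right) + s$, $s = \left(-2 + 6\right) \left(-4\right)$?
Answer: $741$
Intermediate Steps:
$s = -16$ ($s = 4 \left(-4\right) = -16$)
$U{\left(A,b \right)} = -16 + A + b$ ($U{\left(A,b \right)} = \left(A + b\right) - 16 = -16 + A + b$)
$U{\left(y{\left(-3,4 \right)},-38 \right)} \left(-13\right) = \left(-16 - 3 - 38\right) \left(-13\right) = \left(-57\right) \left(-13\right) = 741$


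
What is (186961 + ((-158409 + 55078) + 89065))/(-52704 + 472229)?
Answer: 34539/83905 ≈ 0.41164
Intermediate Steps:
(186961 + ((-158409 + 55078) + 89065))/(-52704 + 472229) = (186961 + (-103331 + 89065))/419525 = (186961 - 14266)*(1/419525) = 172695*(1/419525) = 34539/83905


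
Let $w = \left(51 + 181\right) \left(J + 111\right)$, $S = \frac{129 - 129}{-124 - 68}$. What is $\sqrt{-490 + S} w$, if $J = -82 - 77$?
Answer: $- 77952 i \sqrt{10} \approx - 2.4651 \cdot 10^{5} i$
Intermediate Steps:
$J = -159$
$S = 0$ ($S = \frac{0}{-192} = 0 \left(- \frac{1}{192}\right) = 0$)
$w = -11136$ ($w = \left(51 + 181\right) \left(-159 + 111\right) = 232 \left(-48\right) = -11136$)
$\sqrt{-490 + S} w = \sqrt{-490 + 0} \left(-11136\right) = \sqrt{-490} \left(-11136\right) = 7 i \sqrt{10} \left(-11136\right) = - 77952 i \sqrt{10}$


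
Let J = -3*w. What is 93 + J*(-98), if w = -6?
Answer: -1671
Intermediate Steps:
J = 18 (J = -3*(-6) = 18)
93 + J*(-98) = 93 + 18*(-98) = 93 - 1764 = -1671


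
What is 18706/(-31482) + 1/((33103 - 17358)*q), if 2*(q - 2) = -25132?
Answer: -205579128809/345987494820 ≈ -0.59418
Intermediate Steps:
q = -12564 (q = 2 + (½)*(-25132) = 2 - 12566 = -12564)
18706/(-31482) + 1/((33103 - 17358)*q) = 18706/(-31482) + 1/((33103 - 17358)*(-12564)) = 18706*(-1/31482) - 1/12564/15745 = -9353/15741 + (1/15745)*(-1/12564) = -9353/15741 - 1/197820180 = -205579128809/345987494820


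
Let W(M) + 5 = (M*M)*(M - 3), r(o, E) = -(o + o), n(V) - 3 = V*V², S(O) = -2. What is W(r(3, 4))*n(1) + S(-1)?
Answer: -1318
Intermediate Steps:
n(V) = 3 + V³ (n(V) = 3 + V*V² = 3 + V³)
r(o, E) = -2*o
W(M) = -5 + M²*(-3 + M) (W(M) = -5 + (M*M)*(M - 3) = -5 + M²*(-3 + M))
W(r(3, 4))*n(1) + S(-1) = (-5 + (-2*3)³ - 3*(-2*3)²)*(3 + 1³) - 2 = (-5 + (-6)³ - 3*(-6)²)*(3 + 1) - 2 = (-5 - 216 - 3*36)*4 - 2 = (-5 - 216 - 108)*4 - 2 = -329*4 - 2 = -1316 - 2 = -1318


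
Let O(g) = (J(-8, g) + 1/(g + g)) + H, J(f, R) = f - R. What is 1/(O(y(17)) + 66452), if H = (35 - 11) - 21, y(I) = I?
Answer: 34/2258621 ≈ 1.5053e-5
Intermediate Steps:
H = 3 (H = 24 - 21 = 3)
O(g) = -5 + 1/(2*g) - g (O(g) = ((-8 - g) + 1/(g + g)) + 3 = ((-8 - g) + 1/(2*g)) + 3 = (-8 + 1/(2*g) - g) + 3 = -5 + 1/(2*g) - g)
1/(O(y(17)) + 66452) = 1/((-5 + (1/2)/17 - 1*17) + 66452) = 1/((-5 + (1/2)*(1/17) - 17) + 66452) = 1/((-5 + 1/34 - 17) + 66452) = 1/(-747/34 + 66452) = 1/(2258621/34) = 34/2258621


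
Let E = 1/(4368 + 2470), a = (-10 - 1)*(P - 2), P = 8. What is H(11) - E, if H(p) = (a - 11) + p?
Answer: -451309/6838 ≈ -66.000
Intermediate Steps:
a = -66 (a = (-10 - 1)*(8 - 2) = -11*6 = -66)
E = 1/6838 ≈ 0.00014624
H(p) = -77 + p (H(p) = (-66 - 11) + p = -77 + p)
H(11) - E = (-77 + 11) - 1*1/6838 = -66 - 1/6838 = -451309/6838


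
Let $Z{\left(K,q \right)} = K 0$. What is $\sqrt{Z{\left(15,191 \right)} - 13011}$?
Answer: $i \sqrt{13011} \approx 114.07 i$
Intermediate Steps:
$Z{\left(K,q \right)} = 0$
$\sqrt{Z{\left(15,191 \right)} - 13011} = \sqrt{0 - 13011} = \sqrt{-13011} = i \sqrt{13011}$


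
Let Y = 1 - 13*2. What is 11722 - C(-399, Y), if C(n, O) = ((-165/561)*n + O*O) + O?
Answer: 187079/17 ≈ 11005.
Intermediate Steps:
Y = -25 (Y = 1 - 26 = -25)
C(n, O) = O + O² - 5*n/17 (C(n, O) = ((-165*1/561)*n + O²) + O = (-5*n/17 + O²) + O = (O² - 5*n/17) + O = O + O² - 5*n/17)
11722 - C(-399, Y) = 11722 - (-25 + (-25)² - 5/17*(-399)) = 11722 - (-25 + 625 + 1995/17) = 11722 - 1*12195/17 = 11722 - 12195/17 = 187079/17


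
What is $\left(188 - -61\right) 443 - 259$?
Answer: $110048$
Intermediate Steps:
$\left(188 - -61\right) 443 - 259 = \left(188 + 61\right) 443 - 259 = 249 \cdot 443 - 259 = 110307 - 259 = 110048$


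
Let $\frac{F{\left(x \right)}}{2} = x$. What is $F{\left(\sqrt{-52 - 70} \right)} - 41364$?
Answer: $-41364 + 2 i \sqrt{122} \approx -41364.0 + 22.091 i$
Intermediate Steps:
$F{\left(x \right)} = 2 x$
$F{\left(\sqrt{-52 - 70} \right)} - 41364 = 2 \sqrt{-52 - 70} - 41364 = 2 \sqrt{-122} - 41364 = 2 i \sqrt{122} - 41364 = -41364 + 2 i \sqrt{122}$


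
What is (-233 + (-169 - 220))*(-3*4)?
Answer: 7464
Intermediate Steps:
(-233 + (-169 - 220))*(-3*4) = (-233 - 389)*(-12) = -622*(-12) = 7464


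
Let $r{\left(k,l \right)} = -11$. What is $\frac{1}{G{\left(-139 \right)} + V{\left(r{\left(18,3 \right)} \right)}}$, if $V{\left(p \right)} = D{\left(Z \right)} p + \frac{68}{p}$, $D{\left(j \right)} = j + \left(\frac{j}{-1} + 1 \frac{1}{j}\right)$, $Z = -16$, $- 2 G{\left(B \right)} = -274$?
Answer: $\frac{176}{23145} \approx 0.0076042$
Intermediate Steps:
$G{\left(B \right)} = 137$ ($G{\left(B \right)} = \left(- \frac{1}{2}\right) \left(-274\right) = 137$)
$D{\left(j \right)} = \frac{1}{j}$ ($D{\left(j \right)} = j + \left(j \left(-1\right) + \frac{1}{j}\right) = j - \left(j - \frac{1}{j}\right) = \frac{1}{j}$)
$V{\left(p \right)} = \frac{68}{p} - \frac{p}{16}$ ($V{\left(p \right)} = \frac{p}{-16} + \frac{68}{p} = - \frac{p}{16} + \frac{68}{p} = \frac{68}{p} - \frac{p}{16}$)
$\frac{1}{G{\left(-139 \right)} + V{\left(r{\left(18,3 \right)} \right)}} = \frac{1}{137 + \left(\frac{68}{-11} - - \frac{11}{16}\right)} = \frac{1}{137 + \left(68 \left(- \frac{1}{11}\right) + \frac{11}{16}\right)} = \frac{1}{137 + \left(- \frac{68}{11} + \frac{11}{16}\right)} = \frac{1}{137 - \frac{967}{176}} = \frac{1}{\frac{23145}{176}} = \frac{176}{23145}$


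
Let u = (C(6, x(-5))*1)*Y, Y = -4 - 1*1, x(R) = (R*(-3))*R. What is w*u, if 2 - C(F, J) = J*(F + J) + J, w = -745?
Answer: -18990050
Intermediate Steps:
x(R) = -3*R**2 (x(R) = (-3*R)*R = -3*R**2)
C(F, J) = 2 - J - J*(F + J) (C(F, J) = 2 - (J*(F + J) + J) = 2 - (J + J*(F + J)) = 2 + (-J - J*(F + J)) = 2 - J - J*(F + J))
Y = -5 (Y = -4 - 1 = -5)
u = 25490 (u = ((2 - (-3)*(-5)**2 - (-3*(-5)**2)**2 - 1*6*(-3*(-5)**2))*1)*(-5) = ((2 - (-3)*25 - (-3*25)**2 - 1*6*(-3*25))*1)*(-5) = ((2 - 1*(-75) - 1*(-75)**2 - 1*6*(-75))*1)*(-5) = ((2 + 75 - 1*5625 + 450)*1)*(-5) = ((2 + 75 - 5625 + 450)*1)*(-5) = -5098*1*(-5) = -5098*(-5) = 25490)
w*u = -745*25490 = -18990050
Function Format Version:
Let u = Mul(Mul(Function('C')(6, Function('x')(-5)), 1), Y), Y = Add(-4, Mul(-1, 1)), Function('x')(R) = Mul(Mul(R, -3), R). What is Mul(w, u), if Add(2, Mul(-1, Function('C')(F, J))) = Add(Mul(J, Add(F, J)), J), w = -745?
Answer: -18990050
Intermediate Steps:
Function('x')(R) = Mul(-3, Pow(R, 2)) (Function('x')(R) = Mul(Mul(-3, R), R) = Mul(-3, Pow(R, 2)))
Function('C')(F, J) = Add(2, Mul(-1, J), Mul(-1, J, Add(F, J))) (Function('C')(F, J) = Add(2, Mul(-1, Add(Mul(J, Add(F, J)), J))) = Add(2, Mul(-1, Add(J, Mul(J, Add(F, J))))) = Add(2, Add(Mul(-1, J), Mul(-1, J, Add(F, J)))) = Add(2, Mul(-1, J), Mul(-1, J, Add(F, J))))
Y = -5 (Y = Add(-4, -1) = -5)
u = 25490 (u = Mul(Mul(Add(2, Mul(-1, Mul(-3, Pow(-5, 2))), Mul(-1, Pow(Mul(-3, Pow(-5, 2)), 2)), Mul(-1, 6, Mul(-3, Pow(-5, 2)))), 1), -5) = Mul(Mul(Add(2, Mul(-1, Mul(-3, 25)), Mul(-1, Pow(Mul(-3, 25), 2)), Mul(-1, 6, Mul(-3, 25))), 1), -5) = Mul(Mul(Add(2, Mul(-1, -75), Mul(-1, Pow(-75, 2)), Mul(-1, 6, -75)), 1), -5) = Mul(Mul(Add(2, 75, Mul(-1, 5625), 450), 1), -5) = Mul(Mul(Add(2, 75, -5625, 450), 1), -5) = Mul(Mul(-5098, 1), -5) = Mul(-5098, -5) = 25490)
Mul(w, u) = Mul(-745, 25490) = -18990050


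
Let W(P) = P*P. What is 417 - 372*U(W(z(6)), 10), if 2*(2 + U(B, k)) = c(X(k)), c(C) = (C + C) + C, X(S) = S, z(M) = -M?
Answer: -4419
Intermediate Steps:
W(P) = P²
c(C) = 3*C (c(C) = 2*C + C = 3*C)
U(B, k) = -2 + 3*k/2 (U(B, k) = -2 + (3*k)/2 = -2 + 3*k/2)
417 - 372*U(W(z(6)), 10) = 417 - 372*(-2 + (3/2)*10) = 417 - 372*(-2 + 15) = 417 - 372*13 = 417 - 4836 = -4419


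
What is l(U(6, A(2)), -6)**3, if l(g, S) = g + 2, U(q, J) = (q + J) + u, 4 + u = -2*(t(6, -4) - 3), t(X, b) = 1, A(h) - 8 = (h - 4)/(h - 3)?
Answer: 5832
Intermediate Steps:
A(h) = 8 + (-4 + h)/(-3 + h) (A(h) = 8 + (h - 4)/(h - 3) = 8 + (-4 + h)/(-3 + h))
u = 0 (u = -4 - 2*(1 - 3) = -4 - 2*(-2) = -4 + 4 = 0)
U(q, J) = J + q (U(q, J) = (q + J) + 0 = (J + q) + 0 = J + q)
l(g, S) = 2 + g
l(U(6, A(2)), -6)**3 = (2 + ((-28 + 9*2)/(-3 + 2) + 6))**3 = (2 + ((-28 + 18)/(-1) + 6))**3 = (2 + (-1*(-10) + 6))**3 = (2 + (10 + 6))**3 = (2 + 16)**3 = 18**3 = 5832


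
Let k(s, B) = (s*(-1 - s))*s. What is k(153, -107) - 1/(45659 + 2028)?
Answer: -171910967383/47687 ≈ -3.6050e+6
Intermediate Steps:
k(s, B) = s²*(-1 - s)
k(153, -107) - 1/(45659 + 2028) = 153²*(-1 - 1*153) - 1/(45659 + 2028) = 23409*(-1 - 153) - 1/47687 = 23409*(-154) - 1*1/47687 = -3604986 - 1/47687 = -171910967383/47687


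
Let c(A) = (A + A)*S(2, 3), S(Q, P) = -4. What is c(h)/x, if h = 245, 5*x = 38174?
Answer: -4900/19087 ≈ -0.25672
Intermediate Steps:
x = 38174/5 (x = (⅕)*38174 = 38174/5 ≈ 7634.8)
c(A) = -8*A (c(A) = (A + A)*(-4) = (2*A)*(-4) = -8*A)
c(h)/x = (-8*245)/(38174/5) = -1960*5/38174 = -4900/19087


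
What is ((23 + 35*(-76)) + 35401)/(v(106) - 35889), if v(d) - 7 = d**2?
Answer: -16382/12323 ≈ -1.3294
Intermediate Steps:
v(d) = 7 + d**2
((23 + 35*(-76)) + 35401)/(v(106) - 35889) = ((23 + 35*(-76)) + 35401)/((7 + 106**2) - 35889) = ((23 - 2660) + 35401)/((7 + 11236) - 35889) = (-2637 + 35401)/(11243 - 35889) = 32764/(-24646) = 32764*(-1/24646) = -16382/12323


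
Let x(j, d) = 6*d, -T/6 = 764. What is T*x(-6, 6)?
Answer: -165024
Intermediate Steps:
T = -4584 (T = -6*764 = -4584)
T*x(-6, 6) = -27504*6 = -4584*36 = -165024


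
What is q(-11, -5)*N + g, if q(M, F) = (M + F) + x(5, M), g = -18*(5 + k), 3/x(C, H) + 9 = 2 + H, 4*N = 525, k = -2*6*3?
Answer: -12511/8 ≈ -1563.9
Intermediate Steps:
k = -36 (k = -12*3 = -36)
N = 525/4 (N = (1/4)*525 = 525/4 ≈ 131.25)
x(C, H) = 3/(-7 + H) (x(C, H) = 3/(-9 + (2 + H)) = 3/(-7 + H))
g = 558 (g = -18*(5 - 36) = -18*(-31) = 558)
q(M, F) = F + M + 3/(-7 + M) (q(M, F) = (M + F) + 3/(-7 + M) = (F + M) + 3/(-7 + M) = F + M + 3/(-7 + M))
q(-11, -5)*N + g = ((3 + (-7 - 11)*(-5 - 11))/(-7 - 11))*(525/4) + 558 = ((3 - 18*(-16))/(-18))*(525/4) + 558 = -(3 + 288)/18*(525/4) + 558 = -1/18*291*(525/4) + 558 = -97/6*525/4 + 558 = -16975/8 + 558 = -12511/8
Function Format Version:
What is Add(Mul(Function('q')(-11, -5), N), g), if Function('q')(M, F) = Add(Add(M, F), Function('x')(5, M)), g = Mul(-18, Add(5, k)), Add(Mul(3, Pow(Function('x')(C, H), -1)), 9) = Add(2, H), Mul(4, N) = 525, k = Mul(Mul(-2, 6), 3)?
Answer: Rational(-12511, 8) ≈ -1563.9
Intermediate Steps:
k = -36 (k = Mul(-12, 3) = -36)
N = Rational(525, 4) (N = Mul(Rational(1, 4), 525) = Rational(525, 4) ≈ 131.25)
Function('x')(C, H) = Mul(3, Pow(Add(-7, H), -1)) (Function('x')(C, H) = Mul(3, Pow(Add(-9, Add(2, H)), -1)) = Mul(3, Pow(Add(-7, H), -1)))
g = 558 (g = Mul(-18, Add(5, -36)) = Mul(-18, -31) = 558)
Function('q')(M, F) = Add(F, M, Mul(3, Pow(Add(-7, M), -1))) (Function('q')(M, F) = Add(Add(M, F), Mul(3, Pow(Add(-7, M), -1))) = Add(Add(F, M), Mul(3, Pow(Add(-7, M), -1))) = Add(F, M, Mul(3, Pow(Add(-7, M), -1))))
Add(Mul(Function('q')(-11, -5), N), g) = Add(Mul(Mul(Pow(Add(-7, -11), -1), Add(3, Mul(Add(-7, -11), Add(-5, -11)))), Rational(525, 4)), 558) = Add(Mul(Mul(Pow(-18, -1), Add(3, Mul(-18, -16))), Rational(525, 4)), 558) = Add(Mul(Mul(Rational(-1, 18), Add(3, 288)), Rational(525, 4)), 558) = Add(Mul(Mul(Rational(-1, 18), 291), Rational(525, 4)), 558) = Add(Mul(Rational(-97, 6), Rational(525, 4)), 558) = Add(Rational(-16975, 8), 558) = Rational(-12511, 8)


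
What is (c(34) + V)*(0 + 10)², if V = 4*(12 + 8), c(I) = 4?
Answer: 8400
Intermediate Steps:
V = 80 (V = 4*20 = 80)
(c(34) + V)*(0 + 10)² = (4 + 80)*(0 + 10)² = 84*10² = 84*100 = 8400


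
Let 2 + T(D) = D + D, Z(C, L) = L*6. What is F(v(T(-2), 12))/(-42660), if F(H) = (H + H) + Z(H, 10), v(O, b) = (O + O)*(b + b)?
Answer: 43/3555 ≈ 0.012096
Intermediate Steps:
Z(C, L) = 6*L
T(D) = -2 + 2*D (T(D) = -2 + (D + D) = -2 + 2*D)
v(O, b) = 4*O*b (v(O, b) = (2*O)*(2*b) = 4*O*b)
F(H) = 60 + 2*H (F(H) = (H + H) + 6*10 = 2*H + 60 = 60 + 2*H)
F(v(T(-2), 12))/(-42660) = (60 + 2*(4*(-2 + 2*(-2))*12))/(-42660) = (60 + 2*(4*(-2 - 4)*12))*(-1/42660) = (60 + 2*(4*(-6)*12))*(-1/42660) = (60 + 2*(-288))*(-1/42660) = (60 - 576)*(-1/42660) = -516*(-1/42660) = 43/3555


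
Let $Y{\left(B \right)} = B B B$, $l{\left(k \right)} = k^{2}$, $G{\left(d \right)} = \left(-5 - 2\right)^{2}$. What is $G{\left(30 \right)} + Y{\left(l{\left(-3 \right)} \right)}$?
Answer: $778$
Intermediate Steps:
$G{\left(d \right)} = 49$ ($G{\left(d \right)} = \left(-7\right)^{2} = 49$)
$Y{\left(B \right)} = B^{3}$ ($Y{\left(B \right)} = B^{2} B = B^{3}$)
$G{\left(30 \right)} + Y{\left(l{\left(-3 \right)} \right)} = 49 + \left(\left(-3\right)^{2}\right)^{3} = 49 + 9^{3} = 49 + 729 = 778$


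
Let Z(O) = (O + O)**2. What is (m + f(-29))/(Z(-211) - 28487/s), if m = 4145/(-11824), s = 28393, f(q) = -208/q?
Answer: 66416536491/1733788653780400 ≈ 3.8307e-5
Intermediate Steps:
Z(O) = 4*O**2 (Z(O) = (2*O)**2 = 4*O**2)
m = -4145/11824 (m = 4145*(-1/11824) = -4145/11824 ≈ -0.35056)
(m + f(-29))/(Z(-211) - 28487/s) = (-4145/11824 - 208/(-29))/(4*(-211)**2 - 28487/28393) = (-4145/11824 - 208*(-1/29))/(4*44521 - 28487*1/28393) = (-4145/11824 + 208/29)/(178084 - 28487/28393) = 2339187/(342896*(5056310525/28393)) = (2339187/342896)*(28393/5056310525) = 66416536491/1733788653780400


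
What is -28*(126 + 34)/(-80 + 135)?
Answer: -896/11 ≈ -81.455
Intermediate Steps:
-28*(126 + 34)/(-80 + 135) = -4480/55 = -28*32/11 = -896/11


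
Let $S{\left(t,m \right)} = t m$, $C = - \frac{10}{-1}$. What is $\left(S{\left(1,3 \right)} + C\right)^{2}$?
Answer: $169$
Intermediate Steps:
$C = 10$ ($C = \left(-10\right) \left(-1\right) = 10$)
$S{\left(t,m \right)} = m t$
$\left(S{\left(1,3 \right)} + C\right)^{2} = \left(3 \cdot 1 + 10\right)^{2} = \left(3 + 10\right)^{2} = 13^{2} = 169$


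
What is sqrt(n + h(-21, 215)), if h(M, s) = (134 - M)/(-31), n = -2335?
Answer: 6*I*sqrt(65) ≈ 48.374*I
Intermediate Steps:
h(M, s) = -134/31 + M/31 (h(M, s) = (134 - M)*(-1/31) = -134/31 + M/31)
sqrt(n + h(-21, 215)) = sqrt(-2335 + (-134/31 + (1/31)*(-21))) = sqrt(-2335 + (-134/31 - 21/31)) = sqrt(-2335 - 5) = sqrt(-2340) = 6*I*sqrt(65)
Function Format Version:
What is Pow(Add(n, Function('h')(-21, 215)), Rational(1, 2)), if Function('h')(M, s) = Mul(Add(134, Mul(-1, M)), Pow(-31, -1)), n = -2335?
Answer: Mul(6, I, Pow(65, Rational(1, 2))) ≈ Mul(48.374, I)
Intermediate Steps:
Function('h')(M, s) = Add(Rational(-134, 31), Mul(Rational(1, 31), M)) (Function('h')(M, s) = Mul(Add(134, Mul(-1, M)), Rational(-1, 31)) = Add(Rational(-134, 31), Mul(Rational(1, 31), M)))
Pow(Add(n, Function('h')(-21, 215)), Rational(1, 2)) = Pow(Add(-2335, Add(Rational(-134, 31), Mul(Rational(1, 31), -21))), Rational(1, 2)) = Pow(Add(-2335, Add(Rational(-134, 31), Rational(-21, 31))), Rational(1, 2)) = Pow(Add(-2335, -5), Rational(1, 2)) = Pow(-2340, Rational(1, 2)) = Mul(6, I, Pow(65, Rational(1, 2)))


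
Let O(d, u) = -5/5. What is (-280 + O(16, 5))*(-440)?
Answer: 123640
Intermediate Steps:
O(d, u) = -1 (O(d, u) = -5*⅕ = -1)
(-280 + O(16, 5))*(-440) = (-280 - 1)*(-440) = -281*(-440) = 123640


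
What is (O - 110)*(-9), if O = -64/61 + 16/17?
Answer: 1027638/1037 ≈ 990.97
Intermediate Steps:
O = -112/1037 (O = -64*1/61 + 16*(1/17) = -64/61 + 16/17 = -112/1037 ≈ -0.10800)
(O - 110)*(-9) = (-112/1037 - 110)*(-9) = -114182/1037*(-9) = 1027638/1037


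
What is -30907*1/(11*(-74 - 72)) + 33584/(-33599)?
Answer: 984508389/53959994 ≈ 18.245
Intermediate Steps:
-30907*1/(11*(-74 - 72)) + 33584/(-33599) = -30907/(11*(-146)) + 33584*(-1/33599) = -30907/(-1606) - 33584/33599 = -30907*(-1/1606) - 33584/33599 = 30907/1606 - 33584/33599 = 984508389/53959994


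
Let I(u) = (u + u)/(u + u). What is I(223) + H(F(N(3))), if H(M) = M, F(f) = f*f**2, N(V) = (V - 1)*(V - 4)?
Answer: -7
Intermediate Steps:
N(V) = (-1 + V)*(-4 + V)
F(f) = f**3
I(u) = 1 (I(u) = (2*u)/((2*u)) = (2*u)*(1/(2*u)) = 1)
I(223) + H(F(N(3))) = 1 + (4 + 3**2 - 5*3)**3 = 1 + (4 + 9 - 15)**3 = 1 + (-2)**3 = 1 - 8 = -7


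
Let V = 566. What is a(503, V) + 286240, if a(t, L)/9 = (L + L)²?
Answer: 11819056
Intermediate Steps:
a(t, L) = 36*L² (a(t, L) = 9*(L + L)² = 9*(2*L)² = 9*(4*L²) = 36*L²)
a(503, V) + 286240 = 36*566² + 286240 = 36*320356 + 286240 = 11532816 + 286240 = 11819056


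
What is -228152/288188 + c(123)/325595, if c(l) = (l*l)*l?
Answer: 115498597139/23458142965 ≈ 4.9236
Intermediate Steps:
c(l) = l³ (c(l) = l²*l = l³)
-228152/288188 + c(123)/325595 = -228152/288188 + 123³/325595 = -228152*1/288188 + 1860867*(1/325595) = -57038/72047 + 1860867/325595 = 115498597139/23458142965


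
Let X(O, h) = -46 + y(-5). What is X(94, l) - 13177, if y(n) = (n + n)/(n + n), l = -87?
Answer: -13222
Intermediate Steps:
y(n) = 1 (y(n) = (2*n)/((2*n)) = (2*n)*(1/(2*n)) = 1)
X(O, h) = -45 (X(O, h) = -46 + 1 = -45)
X(94, l) - 13177 = -45 - 13177 = -13222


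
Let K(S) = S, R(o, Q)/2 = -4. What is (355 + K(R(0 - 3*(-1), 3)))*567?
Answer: 196749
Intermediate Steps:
R(o, Q) = -8 (R(o, Q) = 2*(-4) = -8)
(355 + K(R(0 - 3*(-1), 3)))*567 = (355 - 8)*567 = 347*567 = 196749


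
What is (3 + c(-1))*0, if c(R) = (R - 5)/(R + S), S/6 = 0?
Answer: 0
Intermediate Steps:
S = 0 (S = 6*0 = 0)
c(R) = (-5 + R)/R (c(R) = (R - 5)/(R + 0) = (-5 + R)/R)
(3 + c(-1))*0 = (3 + (-5 - 1)/(-1))*0 = (3 - 1*(-6))*0 = (3 + 6)*0 = 9*0 = 0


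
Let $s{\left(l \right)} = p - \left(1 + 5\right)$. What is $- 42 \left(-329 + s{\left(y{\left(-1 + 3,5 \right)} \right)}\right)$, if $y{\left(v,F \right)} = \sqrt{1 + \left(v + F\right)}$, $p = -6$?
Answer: $14322$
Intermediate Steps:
$y{\left(v,F \right)} = \sqrt{1 + F + v}$ ($y{\left(v,F \right)} = \sqrt{1 + \left(F + v\right)} = \sqrt{1 + F + v}$)
$s{\left(l \right)} = -12$ ($s{\left(l \right)} = -6 - \left(1 + 5\right) = -6 - 6 = -12$)
$- 42 \left(-329 + s{\left(y{\left(-1 + 3,5 \right)} \right)}\right) = - 42 \left(-329 - 12\right) = \left(-42\right) \left(-341\right) = 14322$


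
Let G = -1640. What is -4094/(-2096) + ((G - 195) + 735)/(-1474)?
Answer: 189549/70216 ≈ 2.6995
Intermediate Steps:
-4094/(-2096) + ((G - 195) + 735)/(-1474) = -4094/(-2096) + ((-1640 - 195) + 735)/(-1474) = -4094*(-1/2096) + (-1835 + 735)*(-1/1474) = 2047/1048 - 1100*(-1/1474) = 2047/1048 + 50/67 = 189549/70216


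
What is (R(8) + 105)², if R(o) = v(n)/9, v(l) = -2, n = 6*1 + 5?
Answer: 889249/81 ≈ 10978.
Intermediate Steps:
n = 11 (n = 6 + 5 = 11)
R(o) = -2/9
(R(8) + 105)² = (-2/9 + 105)² = (943/9)² = 889249/81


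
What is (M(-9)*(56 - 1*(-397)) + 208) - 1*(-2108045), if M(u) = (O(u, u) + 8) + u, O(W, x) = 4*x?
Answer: 2091492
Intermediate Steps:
M(u) = 8 + 5*u (M(u) = (4*u + 8) + u = (8 + 4*u) + u = 8 + 5*u)
(M(-9)*(56 - 1*(-397)) + 208) - 1*(-2108045) = ((8 + 5*(-9))*(56 - 1*(-397)) + 208) - 1*(-2108045) = ((8 - 45)*(56 + 397) + 208) + 2108045 = (-37*453 + 208) + 2108045 = (-16761 + 208) + 2108045 = -16553 + 2108045 = 2091492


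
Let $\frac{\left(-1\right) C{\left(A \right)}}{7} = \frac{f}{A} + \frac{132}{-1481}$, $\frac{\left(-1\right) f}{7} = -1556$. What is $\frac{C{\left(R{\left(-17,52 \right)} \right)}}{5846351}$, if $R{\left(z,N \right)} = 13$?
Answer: $- \frac{16129336}{16079970829} \approx -0.0010031$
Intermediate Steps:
$f = 10892$ ($f = \left(-7\right) \left(-1556\right) = 10892$)
$C{\left(A \right)} = \frac{924}{1481} - \frac{76244}{A}$ ($C{\left(A \right)} = - 7 \left(\frac{10892}{A} + \frac{132}{-1481}\right) = - 7 \left(\frac{10892}{A} + 132 \left(- \frac{1}{1481}\right)\right) = - 7 \left(\frac{10892}{A} - \frac{132}{1481}\right) = - 7 \left(- \frac{132}{1481} + \frac{10892}{A}\right) = \frac{924}{1481} - \frac{76244}{A}$)
$\frac{C{\left(R{\left(-17,52 \right)} \right)}}{5846351} = \frac{\frac{924}{1481} - \frac{76244}{13}}{5846351} = \left(\frac{924}{1481} - \frac{76244}{13}\right) \frac{1}{5846351} = \left(- \frac{112905352}{19253}\right) \frac{1}{5846351} = - \frac{16129336}{16079970829}$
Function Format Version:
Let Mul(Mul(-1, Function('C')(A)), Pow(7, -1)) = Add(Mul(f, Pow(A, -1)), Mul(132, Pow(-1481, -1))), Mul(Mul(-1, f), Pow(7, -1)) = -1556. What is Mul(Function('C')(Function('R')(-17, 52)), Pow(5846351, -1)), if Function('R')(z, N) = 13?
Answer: Rational(-16129336, 16079970829) ≈ -0.0010031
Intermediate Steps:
f = 10892 (f = Mul(-7, -1556) = 10892)
Function('C')(A) = Add(Rational(924, 1481), Mul(-76244, Pow(A, -1))) (Function('C')(A) = Mul(-7, Add(Mul(10892, Pow(A, -1)), Mul(132, Pow(-1481, -1)))) = Mul(-7, Add(Mul(10892, Pow(A, -1)), Mul(132, Rational(-1, 1481)))) = Mul(-7, Add(Mul(10892, Pow(A, -1)), Rational(-132, 1481))) = Mul(-7, Add(Rational(-132, 1481), Mul(10892, Pow(A, -1)))) = Add(Rational(924, 1481), Mul(-76244, Pow(A, -1))))
Mul(Function('C')(Function('R')(-17, 52)), Pow(5846351, -1)) = Mul(Add(Rational(924, 1481), Mul(-76244, Pow(13, -1))), Pow(5846351, -1)) = Mul(Add(Rational(924, 1481), Mul(-76244, Rational(1, 13))), Rational(1, 5846351)) = Mul(Add(Rational(924, 1481), Rational(-76244, 13)), Rational(1, 5846351)) = Mul(Rational(-112905352, 19253), Rational(1, 5846351)) = Rational(-16129336, 16079970829)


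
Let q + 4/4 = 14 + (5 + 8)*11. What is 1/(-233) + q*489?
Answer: 17774171/233 ≈ 76284.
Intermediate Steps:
q = 156 (q = -1 + (14 + (5 + 8)*11) = -1 + (14 + 13*11) = -1 + (14 + 143) = -1 + 157 = 156)
1/(-233) + q*489 = 1/(-233) + 156*489 = -1/233 + 76284 = 17774171/233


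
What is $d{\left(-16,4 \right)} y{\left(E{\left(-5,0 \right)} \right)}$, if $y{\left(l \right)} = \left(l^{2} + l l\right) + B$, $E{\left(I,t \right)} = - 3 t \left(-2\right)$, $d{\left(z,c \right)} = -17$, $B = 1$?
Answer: $-17$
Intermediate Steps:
$E{\left(I,t \right)} = 6 t$
$y{\left(l \right)} = 1 + 2 l^{2}$ ($y{\left(l \right)} = \left(l^{2} + l l\right) + 1 = \left(l^{2} + l^{2}\right) + 1 = 2 l^{2} + 1 = 1 + 2 l^{2}$)
$d{\left(-16,4 \right)} y{\left(E{\left(-5,0 \right)} \right)} = - 17 \left(1 + 2 \left(6 \cdot 0\right)^{2}\right) = - 17 \left(1 + 2 \cdot 0^{2}\right) = - 17 \left(1 + 2 \cdot 0\right) = - 17 \left(1 + 0\right) = \left(-17\right) 1 = -17$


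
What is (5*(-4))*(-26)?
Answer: 520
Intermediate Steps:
(5*(-4))*(-26) = -20*(-26) = 520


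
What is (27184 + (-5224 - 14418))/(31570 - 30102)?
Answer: 3771/734 ≈ 5.1376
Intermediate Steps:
(27184 + (-5224 - 14418))/(31570 - 30102) = (27184 - 19642)/1468 = 7542*(1/1468) = 3771/734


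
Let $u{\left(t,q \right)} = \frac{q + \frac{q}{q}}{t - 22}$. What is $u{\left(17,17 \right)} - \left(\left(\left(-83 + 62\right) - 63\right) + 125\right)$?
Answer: $- \frac{223}{5} \approx -44.6$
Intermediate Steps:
$u{\left(t,q \right)} = \frac{1 + q}{-22 + t}$ ($u{\left(t,q \right)} = \frac{q + 1}{-22 + t} = \frac{1 + q}{-22 + t}$)
$u{\left(17,17 \right)} - \left(\left(\left(-83 + 62\right) - 63\right) + 125\right) = \frac{1 + 17}{-22 + 17} - \left(\left(\left(-83 + 62\right) - 63\right) + 125\right) = \frac{1}{-5} \cdot 18 - \left(\left(-21 - 63\right) + 125\right) = \left(- \frac{1}{5}\right) 18 - \left(-84 + 125\right) = - \frac{18}{5} - 41 = - \frac{223}{5}$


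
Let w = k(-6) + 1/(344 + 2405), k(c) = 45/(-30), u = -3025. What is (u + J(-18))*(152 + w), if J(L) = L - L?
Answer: -2503039275/5498 ≈ -4.5526e+5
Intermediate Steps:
J(L) = 0
k(c) = -3/2 (k(c) = 45*(-1/30) = -3/2)
w = -8245/5498 (w = -3/2 + 1/(344 + 2405) = -3/2 + 1/2749 = -8245/5498 ≈ -1.4996)
(u + J(-18))*(152 + w) = (-3025 + 0)*(152 - 8245/5498) = -3025*827451/5498 = -2503039275/5498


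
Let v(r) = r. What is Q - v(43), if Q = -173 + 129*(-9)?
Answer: -1377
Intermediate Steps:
Q = -1334 (Q = -173 - 1161 = -1334)
Q - v(43) = -1334 - 1*43 = -1334 - 43 = -1377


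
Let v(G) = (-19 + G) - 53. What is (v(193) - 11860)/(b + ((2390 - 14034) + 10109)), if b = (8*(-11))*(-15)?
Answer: 273/5 ≈ 54.600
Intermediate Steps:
b = 1320 (b = -88*(-15) = 1320)
v(G) = -72 + G
(v(193) - 11860)/(b + ((2390 - 14034) + 10109)) = ((-72 + 193) - 11860)/(1320 + ((2390 - 14034) + 10109)) = (121 - 11860)/(1320 + (-11644 + 10109)) = -11739/(1320 - 1535) = -11739/(-215) = -11739*(-1/215) = 273/5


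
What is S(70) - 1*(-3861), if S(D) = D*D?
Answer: 8761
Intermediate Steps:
S(D) = D**2
S(70) - 1*(-3861) = 70**2 - 1*(-3861) = 4900 + 3861 = 8761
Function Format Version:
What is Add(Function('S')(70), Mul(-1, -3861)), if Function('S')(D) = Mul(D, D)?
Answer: 8761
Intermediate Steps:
Function('S')(D) = Pow(D, 2)
Add(Function('S')(70), Mul(-1, -3861)) = Add(Pow(70, 2), Mul(-1, -3861)) = Add(4900, 3861) = 8761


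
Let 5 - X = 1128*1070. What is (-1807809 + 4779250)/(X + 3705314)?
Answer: 2971441/2498359 ≈ 1.1894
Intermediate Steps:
X = -1206955 (X = 5 - 1128*1070 = 5 - 1*1206960 = 5 - 1206960 = -1206955)
(-1807809 + 4779250)/(X + 3705314) = (-1807809 + 4779250)/(-1206955 + 3705314) = 2971441/2498359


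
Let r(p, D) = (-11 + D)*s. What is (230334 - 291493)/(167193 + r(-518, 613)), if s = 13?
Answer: -61159/175019 ≈ -0.34944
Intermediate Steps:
r(p, D) = -143 + 13*D (r(p, D) = (-11 + D)*13 = -143 + 13*D)
(230334 - 291493)/(167193 + r(-518, 613)) = (230334 - 291493)/(167193 + (-143 + 13*613)) = -61159/(167193 + (-143 + 7969)) = -61159/(167193 + 7826) = -61159/175019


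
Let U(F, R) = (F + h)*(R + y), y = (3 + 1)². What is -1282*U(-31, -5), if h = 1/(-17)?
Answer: 7445856/17 ≈ 4.3799e+5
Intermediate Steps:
h = -1/17 (h = 1*(-1/17) = -1/17 ≈ -0.058824)
y = 16 (y = 4² = 16)
U(F, R) = (16 + R)*(-1/17 + F) (U(F, R) = (F - 1/17)*(R + 16) = (-1/17 + F)*(16 + R) = (16 + R)*(-1/17 + F))
-1282*U(-31, -5) = -1282*(-16/17 + 16*(-31) - 1/17*(-5) - 31*(-5)) = -1282*(-16/17 - 496 + 5/17 + 155) = -1282*(-5808/17) = 7445856/17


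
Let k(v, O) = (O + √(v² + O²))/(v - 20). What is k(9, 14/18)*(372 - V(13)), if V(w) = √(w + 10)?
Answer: (-7 - √6610)*(372 - √23)/99 ≈ -327.52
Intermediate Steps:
V(w) = √(10 + w)
k(v, O) = (O + √(O² + v²))/(-20 + v)
k(9, 14/18)*(372 - V(13)) = ((14/18 + √((14/18)² + 9²))/(-20 + 9))*(372 - √(10 + 13)) = ((14*(1/18) + √((14*(1/18))² + 81))/(-11))*(372 - √23) = (-(7/9 + √((7/9)² + 81))/11)*(372 - √23) = (-(7/9 + √(49/81 + 81))/11)*(372 - √23) = (-(7/9 + √(6610/81))/11)*(372 - √23) = (-(7/9 + √6610/9)/11)*(372 - √23) = (-7/99 - √6610/99)*(372 - √23) = (372 - √23)*(-7/99 - √6610/99)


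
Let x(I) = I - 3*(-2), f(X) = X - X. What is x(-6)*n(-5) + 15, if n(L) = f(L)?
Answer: 15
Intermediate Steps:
f(X) = 0
x(I) = 6 + I (x(I) = I + 6 = 6 + I)
n(L) = 0
x(-6)*n(-5) + 15 = (6 - 6)*0 + 15 = 0*0 + 15 = 0 + 15 = 15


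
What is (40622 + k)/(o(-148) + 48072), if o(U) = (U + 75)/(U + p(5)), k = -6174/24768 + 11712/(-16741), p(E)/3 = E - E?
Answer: 34622044605249/40973041297016 ≈ 0.84500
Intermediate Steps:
p(E) = 0 (p(E) = 3*(E - E) = 3*0 = 0)
k = -21857875/23035616 (k = -6174*1/24768 + 11712*(-1/16741) = -343/1376 - 11712/16741 = -21857875/23035616 ≈ -0.94887)
o(U) = (75 + U)/U (o(U) = (U + 75)/(U + 0) = (75 + U)/U)
(40622 + k)/(o(-148) + 48072) = (40622 - 21857875/23035616)/((75 - 148)/(-148) + 48072) = 935730935277/(23035616*(-1/148*(-73) + 48072)) = 935730935277/(23035616*(73/148 + 48072)) = 935730935277/(23035616*(7114729/148)) = (935730935277/23035616)*(148/7114729) = 34622044605249/40973041297016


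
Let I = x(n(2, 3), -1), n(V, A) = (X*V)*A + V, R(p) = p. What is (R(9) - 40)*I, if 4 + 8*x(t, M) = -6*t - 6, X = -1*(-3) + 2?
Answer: 3131/4 ≈ 782.75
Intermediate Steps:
X = 5 (X = 3 + 2 = 5)
n(V, A) = V + 5*A*V (n(V, A) = (5*V)*A + V = 5*A*V + V = V + 5*A*V)
x(t, M) = -5/4 - 3*t/4 (x(t, M) = -½ + (-6*t - 6)/8 = -½ + (-6 - 6*t)/8 = -½ + (-¾ - 3*t/4) = -5/4 - 3*t/4)
I = -101/4 (I = -5/4 - 3*(1 + 5*3)/2 = -5/4 - 3*(1 + 15)/2 = -5/4 - 3*16/2 = -5/4 - ¾*32 = -5/4 - 24 = -101/4 ≈ -25.250)
(R(9) - 40)*I = (9 - 40)*(-101/4) = -31*(-101/4) = 3131/4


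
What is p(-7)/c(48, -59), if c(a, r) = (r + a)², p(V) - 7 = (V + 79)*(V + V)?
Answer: -91/11 ≈ -8.2727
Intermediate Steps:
p(V) = 7 + 2*V*(79 + V) (p(V) = 7 + (V + 79)*(V + V) = 7 + (79 + V)*(2*V) = 7 + 2*V*(79 + V))
c(a, r) = (a + r)²
p(-7)/c(48, -59) = (7 + 2*(-7)² + 158*(-7))/((48 - 59)²) = (7 + 2*49 - 1106)/((-11)²) = (7 + 98 - 1106)/121 = -1001*1/121 = -91/11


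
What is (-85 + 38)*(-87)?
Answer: 4089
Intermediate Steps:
(-85 + 38)*(-87) = -47*(-87) = 4089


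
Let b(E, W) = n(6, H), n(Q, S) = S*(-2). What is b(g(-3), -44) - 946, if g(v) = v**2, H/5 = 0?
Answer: -946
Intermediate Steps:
H = 0 (H = 5*0 = 0)
n(Q, S) = -2*S
b(E, W) = 0 (b(E, W) = -2*0 = 0)
b(g(-3), -44) - 946 = 0 - 946 = -946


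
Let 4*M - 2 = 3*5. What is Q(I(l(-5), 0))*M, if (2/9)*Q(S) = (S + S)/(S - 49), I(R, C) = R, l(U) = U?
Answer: 85/24 ≈ 3.5417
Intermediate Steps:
M = 17/4 (M = 1/2 + (3*5)/4 = 1/2 + (1/4)*15 = 1/2 + 15/4 = 17/4 ≈ 4.2500)
Q(S) = 9*S/(-49 + S) (Q(S) = 9*((S + S)/(S - 49))/2 = 9*((2*S)/(-49 + S))/2 = 9*(2*S/(-49 + S))/2 = 9*S/(-49 + S))
Q(I(l(-5), 0))*M = (9*(-5)/(-49 - 5))*(17/4) = (9*(-5)/(-54))*(17/4) = (9*(-5)*(-1/54))*(17/4) = (5/6)*(17/4) = 85/24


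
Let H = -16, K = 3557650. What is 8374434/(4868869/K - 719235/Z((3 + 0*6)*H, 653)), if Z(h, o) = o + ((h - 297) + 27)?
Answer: -1996151443046700/511431065327 ≈ -3903.1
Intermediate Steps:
Z(h, o) = -270 + h + o (Z(h, o) = o + ((-297 + h) + 27) = o + (-270 + h) = -270 + h + o)
8374434/(4868869/K - 719235/Z((3 + 0*6)*H, 653)) = 8374434/(4868869/3557650 - 719235/(-270 + (3 + 0*6)*(-16) + 653)) = 8374434/(4868869*(1/3557650) - 719235/(-270 + (3 + 0)*(-16) + 653)) = 8374434/(4868869/3557650 - 719235/(-270 + 3*(-16) + 653)) = 8374434/(4868869/3557650 - 719235/(-270 - 48 + 653)) = 8374434/(4868869/3557650 - 719235/335) = 8374434/(4868869/3557650 - 719235*1/335) = 8374434/(4868869/3557650 - 143847/67) = 8374434/(-511431065327/238362550) = 8374434*(-238362550/511431065327) = -1996151443046700/511431065327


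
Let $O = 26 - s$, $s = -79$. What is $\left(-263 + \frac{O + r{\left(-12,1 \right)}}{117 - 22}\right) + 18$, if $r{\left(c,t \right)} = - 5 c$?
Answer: $- \frac{4622}{19} \approx -243.26$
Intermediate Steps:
$O = 105$ ($O = 26 - -79 = 26 + 79 = 105$)
$\left(-263 + \frac{O + r{\left(-12,1 \right)}}{117 - 22}\right) + 18 = \left(-263 + \frac{105 - -60}{117 - 22}\right) + 18 = \left(-263 + \frac{105 + 60}{95}\right) + 18 = \left(-263 + 165 \cdot \frac{1}{95}\right) + 18 = \left(-263 + \frac{33}{19}\right) + 18 = - \frac{4964}{19} + 18 = - \frac{4622}{19}$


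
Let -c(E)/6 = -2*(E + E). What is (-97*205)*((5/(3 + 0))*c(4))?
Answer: -3181600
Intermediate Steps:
c(E) = 24*E (c(E) = -(-12)*(E + E) = -(-12)*2*E = -(-24)*E = 24*E)
(-97*205)*((5/(3 + 0))*c(4)) = (-97*205)*((5/(3 + 0))*(24*4)) = -19885*5/3*96 = -19885*5*(1/3)*96 = -99425*96/3 = -19885*160 = -3181600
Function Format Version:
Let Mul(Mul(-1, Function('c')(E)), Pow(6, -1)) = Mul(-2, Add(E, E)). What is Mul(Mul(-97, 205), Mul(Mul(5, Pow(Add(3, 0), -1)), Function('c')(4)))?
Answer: -3181600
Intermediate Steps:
Function('c')(E) = Mul(24, E) (Function('c')(E) = Mul(-6, Mul(-2, Add(E, E))) = Mul(-6, Mul(-2, Mul(2, E))) = Mul(-6, Mul(-4, E)) = Mul(24, E))
Mul(Mul(-97, 205), Mul(Mul(5, Pow(Add(3, 0), -1)), Function('c')(4))) = Mul(Mul(-97, 205), Mul(Mul(5, Pow(Add(3, 0), -1)), Mul(24, 4))) = Mul(-19885, Mul(Mul(5, Pow(3, -1)), 96)) = Mul(-19885, Mul(Mul(5, Rational(1, 3)), 96)) = Mul(-19885, Mul(Rational(5, 3), 96)) = Mul(-19885, 160) = -3181600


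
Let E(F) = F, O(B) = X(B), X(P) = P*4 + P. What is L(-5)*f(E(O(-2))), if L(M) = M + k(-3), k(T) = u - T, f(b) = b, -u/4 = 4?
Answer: 180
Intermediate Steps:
X(P) = 5*P (X(P) = 4*P + P = 5*P)
u = -16 (u = -4*4 = -16)
O(B) = 5*B
k(T) = -16 - T
L(M) = -13 + M (L(M) = M + (-16 - 1*(-3)) = M + (-16 + 3) = M - 13 = -13 + M)
L(-5)*f(E(O(-2))) = (-13 - 5)*(5*(-2)) = -18*(-10) = 180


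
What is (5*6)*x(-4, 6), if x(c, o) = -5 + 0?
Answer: -150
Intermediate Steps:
x(c, o) = -5
(5*6)*x(-4, 6) = (5*6)*(-5) = 30*(-5) = -150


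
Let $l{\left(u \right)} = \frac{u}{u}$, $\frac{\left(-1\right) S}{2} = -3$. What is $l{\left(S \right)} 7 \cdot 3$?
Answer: $21$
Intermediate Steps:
$S = 6$ ($S = \left(-2\right) \left(-3\right) = 6$)
$l{\left(u \right)} = 1$
$l{\left(S \right)} 7 \cdot 3 = 1 \cdot 7 \cdot 3 = 1 \cdot 21 = 21$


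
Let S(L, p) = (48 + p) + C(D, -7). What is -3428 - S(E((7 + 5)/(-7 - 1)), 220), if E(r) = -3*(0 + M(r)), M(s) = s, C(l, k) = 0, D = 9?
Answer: -3696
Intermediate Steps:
E(r) = -3*r (E(r) = -3*(0 + r) = -3*r)
S(L, p) = 48 + p (S(L, p) = (48 + p) + 0 = 48 + p)
-3428 - S(E((7 + 5)/(-7 - 1)), 220) = -3428 - (48 + 220) = -3428 - 1*268 = -3428 - 268 = -3696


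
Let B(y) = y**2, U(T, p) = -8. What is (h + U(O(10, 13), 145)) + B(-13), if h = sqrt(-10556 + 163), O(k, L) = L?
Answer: 161 + I*sqrt(10393) ≈ 161.0 + 101.95*I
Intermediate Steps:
h = I*sqrt(10393) (h = sqrt(-10393) = I*sqrt(10393) ≈ 101.95*I)
(h + U(O(10, 13), 145)) + B(-13) = (I*sqrt(10393) - 8) + (-13)**2 = (-8 + I*sqrt(10393)) + 169 = 161 + I*sqrt(10393)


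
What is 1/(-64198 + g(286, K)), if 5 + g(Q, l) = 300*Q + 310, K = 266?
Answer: 1/21907 ≈ 4.5647e-5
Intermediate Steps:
g(Q, l) = 305 + 300*Q (g(Q, l) = -5 + (300*Q + 310) = -5 + (310 + 300*Q) = 305 + 300*Q)
1/(-64198 + g(286, K)) = 1/(-64198 + (305 + 300*286)) = 1/(-64198 + (305 + 85800)) = 1/(-64198 + 86105) = 1/21907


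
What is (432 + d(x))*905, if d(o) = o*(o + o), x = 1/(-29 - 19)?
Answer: 450386825/1152 ≈ 3.9096e+5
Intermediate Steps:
x = -1/48 (x = 1/(-48) = -1/48 ≈ -0.020833)
d(o) = 2*o**2 (d(o) = o*(2*o) = 2*o**2)
(432 + d(x))*905 = (432 + 2*(-1/48)**2)*905 = (432 + 2*(1/2304))*905 = (432 + 1/1152)*905 = (497665/1152)*905 = 450386825/1152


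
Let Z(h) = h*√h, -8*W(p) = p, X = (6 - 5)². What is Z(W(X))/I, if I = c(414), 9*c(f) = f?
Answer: -I*√2/1472 ≈ -0.00096074*I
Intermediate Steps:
c(f) = f/9
X = 1 (X = 1² = 1)
W(p) = -p/8
I = 46 (I = (⅑)*414 = 46)
Z(h) = h^(3/2)
Z(W(X))/I = (-⅛*1)^(3/2)/46 = (-⅛)^(3/2)*(1/46) = -I*√2/32*(1/46) = -I*√2/1472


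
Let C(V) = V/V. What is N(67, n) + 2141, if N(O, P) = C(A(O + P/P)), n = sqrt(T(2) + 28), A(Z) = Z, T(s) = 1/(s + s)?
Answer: 2142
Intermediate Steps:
T(s) = 1/(2*s)
n = sqrt(113)/2 (n = sqrt((1/2)/2 + 28) = sqrt((1/2)*(1/2) + 28) = sqrt(1/4 + 28) = sqrt(113/4) = sqrt(113)/2 ≈ 5.3151)
C(V) = 1
N(O, P) = 1
N(67, n) + 2141 = 1 + 2141 = 2142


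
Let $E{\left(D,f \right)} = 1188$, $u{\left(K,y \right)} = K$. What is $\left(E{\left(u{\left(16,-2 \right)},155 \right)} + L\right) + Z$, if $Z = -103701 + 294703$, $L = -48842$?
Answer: $143348$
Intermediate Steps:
$Z = 191002$
$\left(E{\left(u{\left(16,-2 \right)},155 \right)} + L\right) + Z = \left(1188 - 48842\right) + 191002 = -47654 + 191002 = 143348$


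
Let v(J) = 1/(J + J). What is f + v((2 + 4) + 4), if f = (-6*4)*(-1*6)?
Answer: 2881/20 ≈ 144.05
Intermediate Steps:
f = 144 (f = -24*(-6) = 144)
v(J) = 1/(2*J)
f + v((2 + 4) + 4) = 144 + 1/(2*((2 + 4) + 4)) = 144 + 1/(2*(6 + 4)) = 144 + (½)/10 = 144 + (½)*(⅒) = 144 + 1/20 = 2881/20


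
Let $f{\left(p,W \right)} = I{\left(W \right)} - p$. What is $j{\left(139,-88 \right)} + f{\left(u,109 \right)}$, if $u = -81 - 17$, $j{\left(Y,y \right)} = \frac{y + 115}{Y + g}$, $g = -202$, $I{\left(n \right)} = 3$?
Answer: $\frac{704}{7} \approx 100.57$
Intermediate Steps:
$j{\left(Y,y \right)} = \frac{115 + y}{-202 + Y}$ ($j{\left(Y,y \right)} = \frac{y + 115}{Y - 202} = \frac{115 + y}{-202 + Y}$)
$u = -98$
$f{\left(p,W \right)} = 3 - p$
$j{\left(139,-88 \right)} + f{\left(u,109 \right)} = \frac{115 - 88}{-202 + 139} + \left(3 - -98\right) = \frac{1}{-63} \cdot 27 + \left(3 + 98\right) = \left(- \frac{1}{63}\right) 27 + 101 = - \frac{3}{7} + 101 = \frac{704}{7}$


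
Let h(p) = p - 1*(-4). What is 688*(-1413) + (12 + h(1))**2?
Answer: -971855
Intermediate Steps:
h(p) = 4 + p (h(p) = p + 4 = 4 + p)
688*(-1413) + (12 + h(1))**2 = 688*(-1413) + (12 + (4 + 1))**2 = -972144 + (12 + 5)**2 = -972144 + 17**2 = -972144 + 289 = -971855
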